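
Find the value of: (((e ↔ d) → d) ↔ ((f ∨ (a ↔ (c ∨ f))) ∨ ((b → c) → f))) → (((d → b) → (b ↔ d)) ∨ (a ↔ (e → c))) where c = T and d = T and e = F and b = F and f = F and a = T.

e ↔ d = F ↔ T = F
(e ↔ d) → d = F → T = T
c ∨ f = T ∨ F = T
a ↔ (c ∨ f) = T ↔ T = T
f ∨ (a ↔ (c ∨ f)) = F ∨ T = T
b → c = F → T = T
(b → c) → f = T → F = F
(f ∨ (a ↔ (c ∨ f))) ∨ ((b → c) → f) = T ∨ F = T
((e ↔ d) → d) ↔ ((f ∨ (a ↔ (c ∨ f))) ∨ ((b → c) → f)) = T ↔ T = T
d → b = T → F = F
b ↔ d = F ↔ T = F
(d → b) → (b ↔ d) = F → F = T
e → c = F → T = T
a ↔ (e → c) = T ↔ T = T
((d → b) → (b ↔ d)) ∨ (a ↔ (e → c)) = T ∨ T = T
(((e ↔ d) → d) ↔ ((f ∨ (a ↔ (c ∨ f))) ∨ ((b → c) → f))) → (((d → b) → (b ↔ d)) ∨ (a ↔ (e → c))) = T → T = T

T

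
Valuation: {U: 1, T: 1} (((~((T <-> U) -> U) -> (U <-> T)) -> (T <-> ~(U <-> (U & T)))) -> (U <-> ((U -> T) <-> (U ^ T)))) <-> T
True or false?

Substituting U=1, T=1:
T <-> U = 1 <-> 1 = 1
(T <-> U) -> U = 1 -> 1 = 1
~((T <-> U) -> U) = ~1 = 0
U <-> T = 1 <-> 1 = 1
~((T <-> U) -> U) -> (U <-> T) = 0 -> 1 = 1
U & T = 1 & 1 = 1
U <-> (U & T) = 1 <-> 1 = 1
~(U <-> (U & T)) = ~1 = 0
T <-> ~(U <-> (U & T)) = 1 <-> 0 = 0
(~((T <-> U) -> U) -> (U <-> T)) -> (T <-> ~(U <-> (U & T))) = 1 -> 0 = 0
U -> T = 1 -> 1 = 1
U ^ T = 1 ^ 1 = 0
(U -> T) <-> (U ^ T) = 1 <-> 0 = 0
U <-> ((U -> T) <-> (U ^ T)) = 1 <-> 0 = 0
((~((T <-> U) -> U) -> (U <-> T)) -> (T <-> ~(U <-> (U & T)))) -> (U <-> ((U -> T) <-> (U ^ T))) = 0 -> 0 = 1
(((~((T <-> U) -> U) -> (U <-> T)) -> (T <-> ~(U <-> (U & T)))) -> (U <-> ((U -> T) <-> (U ^ T)))) <-> T = 1 <-> 1 = 1

1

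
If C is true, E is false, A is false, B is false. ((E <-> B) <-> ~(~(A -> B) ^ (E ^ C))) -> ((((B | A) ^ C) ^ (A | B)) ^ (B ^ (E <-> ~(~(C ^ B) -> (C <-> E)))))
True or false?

Substituting C=1, E=0, A=0, B=0:
E <-> B = 0 <-> 0 = 1
A -> B = 0 -> 0 = 1
~(A -> B) = ~1 = 0
E ^ C = 0 ^ 1 = 1
~(A -> B) ^ (E ^ C) = 0 ^ 1 = 1
~(~(A -> B) ^ (E ^ C)) = ~1 = 0
(E <-> B) <-> ~(~(A -> B) ^ (E ^ C)) = 1 <-> 0 = 0
B | A = 0 | 0 = 0
(B | A) ^ C = 0 ^ 1 = 1
A | B = 0 | 0 = 0
((B | A) ^ C) ^ (A | B) = 1 ^ 0 = 1
C ^ B = 1 ^ 0 = 1
~(C ^ B) = ~1 = 0
C <-> E = 1 <-> 0 = 0
~(C ^ B) -> (C <-> E) = 0 -> 0 = 1
~(~(C ^ B) -> (C <-> E)) = ~1 = 0
E <-> ~(~(C ^ B) -> (C <-> E)) = 0 <-> 0 = 1
B ^ (E <-> ~(~(C ^ B) -> (C <-> E))) = 0 ^ 1 = 1
(((B | A) ^ C) ^ (A | B)) ^ (B ^ (E <-> ~(~(C ^ B) -> (C <-> E)))) = 1 ^ 1 = 0
((E <-> B) <-> ~(~(A -> B) ^ (E ^ C))) -> ((((B | A) ^ C) ^ (A | B)) ^ (B ^ (E <-> ~(~(C ^ B) -> (C <-> E))))) = 0 -> 0 = 1

1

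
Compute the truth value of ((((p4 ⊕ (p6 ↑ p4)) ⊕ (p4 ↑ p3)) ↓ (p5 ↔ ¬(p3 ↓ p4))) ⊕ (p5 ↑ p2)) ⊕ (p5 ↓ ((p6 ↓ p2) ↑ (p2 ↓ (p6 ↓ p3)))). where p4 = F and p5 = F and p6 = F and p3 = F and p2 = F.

T

p6 ↑ p4 = F ↑ F = T
p4 ⊕ (p6 ↑ p4) = F ⊕ T = T
p4 ↑ p3 = F ↑ F = T
(p4 ⊕ (p6 ↑ p4)) ⊕ (p4 ↑ p3) = T ⊕ T = F
p3 ↓ p4 = F ↓ F = T
¬(p3 ↓ p4) = ¬T = F
p5 ↔ ¬(p3 ↓ p4) = F ↔ F = T
((p4 ⊕ (p6 ↑ p4)) ⊕ (p4 ↑ p3)) ↓ (p5 ↔ ¬(p3 ↓ p4)) = F ↓ T = F
p5 ↑ p2 = F ↑ F = T
(((p4 ⊕ (p6 ↑ p4)) ⊕ (p4 ↑ p3)) ↓ (p5 ↔ ¬(p3 ↓ p4))) ⊕ (p5 ↑ p2) = F ⊕ T = T
p6 ↓ p2 = F ↓ F = T
p6 ↓ p3 = F ↓ F = T
p2 ↓ (p6 ↓ p3) = F ↓ T = F
(p6 ↓ p2) ↑ (p2 ↓ (p6 ↓ p3)) = T ↑ F = T
p5 ↓ ((p6 ↓ p2) ↑ (p2 ↓ (p6 ↓ p3))) = F ↓ T = F
((((p4 ⊕ (p6 ↑ p4)) ⊕ (p4 ↑ p3)) ↓ (p5 ↔ ¬(p3 ↓ p4))) ⊕ (p5 ↑ p2)) ⊕ (p5 ↓ ((p6 ↓ p2) ↑ (p2 ↓ (p6 ↓ p3)))) = T ⊕ F = T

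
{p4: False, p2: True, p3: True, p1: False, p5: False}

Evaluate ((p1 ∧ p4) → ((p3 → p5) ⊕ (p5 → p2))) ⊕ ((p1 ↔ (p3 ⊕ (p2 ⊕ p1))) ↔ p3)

p1 ∧ p4 = False ∧ False = False
p3 → p5 = True → False = False
p5 → p2 = False → True = True
(p3 → p5) ⊕ (p5 → p2) = False ⊕ True = True
(p1 ∧ p4) → ((p3 → p5) ⊕ (p5 → p2)) = False → True = True
p2 ⊕ p1 = True ⊕ False = True
p3 ⊕ (p2 ⊕ p1) = True ⊕ True = False
p1 ↔ (p3 ⊕ (p2 ⊕ p1)) = False ↔ False = True
(p1 ↔ (p3 ⊕ (p2 ⊕ p1))) ↔ p3 = True ↔ True = True
((p1 ∧ p4) → ((p3 → p5) ⊕ (p5 → p2))) ⊕ ((p1 ↔ (p3 ⊕ (p2 ⊕ p1))) ↔ p3) = True ⊕ True = False

False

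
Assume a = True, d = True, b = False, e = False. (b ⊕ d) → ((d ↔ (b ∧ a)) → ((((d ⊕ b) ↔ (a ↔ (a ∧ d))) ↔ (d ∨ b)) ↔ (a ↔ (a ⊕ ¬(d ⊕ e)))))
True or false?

True

b ⊕ d = False ⊕ True = True
b ∧ a = False ∧ True = False
d ↔ (b ∧ a) = True ↔ False = False
d ⊕ b = True ⊕ False = True
a ∧ d = True ∧ True = True
a ↔ (a ∧ d) = True ↔ True = True
(d ⊕ b) ↔ (a ↔ (a ∧ d)) = True ↔ True = True
d ∨ b = True ∨ False = True
((d ⊕ b) ↔ (a ↔ (a ∧ d))) ↔ (d ∨ b) = True ↔ True = True
d ⊕ e = True ⊕ False = True
¬(d ⊕ e) = ¬True = False
a ⊕ ¬(d ⊕ e) = True ⊕ False = True
a ↔ (a ⊕ ¬(d ⊕ e)) = True ↔ True = True
(((d ⊕ b) ↔ (a ↔ (a ∧ d))) ↔ (d ∨ b)) ↔ (a ↔ (a ⊕ ¬(d ⊕ e))) = True ↔ True = True
(d ↔ (b ∧ a)) → ((((d ⊕ b) ↔ (a ↔ (a ∧ d))) ↔ (d ∨ b)) ↔ (a ↔ (a ⊕ ¬(d ⊕ e)))) = False → True = True
(b ⊕ d) → ((d ↔ (b ∧ a)) → ((((d ⊕ b) ↔ (a ↔ (a ∧ d))) ↔ (d ∨ b)) ↔ (a ↔ (a ⊕ ¬(d ⊕ e))))) = True → True = True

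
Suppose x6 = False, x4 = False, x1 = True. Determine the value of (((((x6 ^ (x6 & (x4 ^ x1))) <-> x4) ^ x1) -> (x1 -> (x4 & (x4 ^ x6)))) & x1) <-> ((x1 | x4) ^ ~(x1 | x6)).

True

x4 ^ x1 = False ^ True = True
x6 & (x4 ^ x1) = False & True = False
x6 ^ (x6 & (x4 ^ x1)) = False ^ False = False
(x6 ^ (x6 & (x4 ^ x1))) <-> x4 = False <-> False = True
((x6 ^ (x6 & (x4 ^ x1))) <-> x4) ^ x1 = True ^ True = False
x4 ^ x6 = False ^ False = False
x4 & (x4 ^ x6) = False & False = False
x1 -> (x4 & (x4 ^ x6)) = True -> False = False
(((x6 ^ (x6 & (x4 ^ x1))) <-> x4) ^ x1) -> (x1 -> (x4 & (x4 ^ x6))) = False -> False = True
((((x6 ^ (x6 & (x4 ^ x1))) <-> x4) ^ x1) -> (x1 -> (x4 & (x4 ^ x6)))) & x1 = True & True = True
x1 | x4 = True | False = True
x1 | x6 = True | False = True
~(x1 | x6) = ~True = False
(x1 | x4) ^ ~(x1 | x6) = True ^ False = True
(((((x6 ^ (x6 & (x4 ^ x1))) <-> x4) ^ x1) -> (x1 -> (x4 & (x4 ^ x6)))) & x1) <-> ((x1 | x4) ^ ~(x1 | x6)) = True <-> True = True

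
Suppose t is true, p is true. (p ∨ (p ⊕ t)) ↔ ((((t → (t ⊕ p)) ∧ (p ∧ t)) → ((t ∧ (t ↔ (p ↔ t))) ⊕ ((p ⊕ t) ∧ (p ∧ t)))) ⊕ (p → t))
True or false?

F

p ⊕ t = T ⊕ T = F
p ∨ (p ⊕ t) = T ∨ F = T
t ⊕ p = T ⊕ T = F
t → (t ⊕ p) = T → F = F
p ∧ t = T ∧ T = T
(t → (t ⊕ p)) ∧ (p ∧ t) = F ∧ T = F
p ↔ t = T ↔ T = T
t ↔ (p ↔ t) = T ↔ T = T
t ∧ (t ↔ (p ↔ t)) = T ∧ T = T
p ⊕ t = T ⊕ T = F
p ∧ t = T ∧ T = T
(p ⊕ t) ∧ (p ∧ t) = F ∧ T = F
(t ∧ (t ↔ (p ↔ t))) ⊕ ((p ⊕ t) ∧ (p ∧ t)) = T ⊕ F = T
((t → (t ⊕ p)) ∧ (p ∧ t)) → ((t ∧ (t ↔ (p ↔ t))) ⊕ ((p ⊕ t) ∧ (p ∧ t))) = F → T = T
p → t = T → T = T
(((t → (t ⊕ p)) ∧ (p ∧ t)) → ((t ∧ (t ↔ (p ↔ t))) ⊕ ((p ⊕ t) ∧ (p ∧ t)))) ⊕ (p → t) = T ⊕ T = F
(p ∨ (p ⊕ t)) ↔ ((((t → (t ⊕ p)) ∧ (p ∧ t)) → ((t ∧ (t ↔ (p ↔ t))) ⊕ ((p ⊕ t) ∧ (p ∧ t)))) ⊕ (p → t)) = T ↔ F = F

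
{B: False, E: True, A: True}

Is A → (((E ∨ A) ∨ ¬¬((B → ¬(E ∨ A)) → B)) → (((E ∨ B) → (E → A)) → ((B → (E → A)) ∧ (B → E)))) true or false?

True

Substituting B=False, E=True, A=True:
E ∨ A = True ∨ True = True
E ∨ A = True ∨ True = True
¬(E ∨ A) = ¬True = False
B → ¬(E ∨ A) = False → False = True
(B → ¬(E ∨ A)) → B = True → False = False
¬((B → ¬(E ∨ A)) → B) = ¬False = True
¬¬((B → ¬(E ∨ A)) → B) = ¬True = False
(E ∨ A) ∨ ¬¬((B → ¬(E ∨ A)) → B) = True ∨ False = True
E ∨ B = True ∨ False = True
E → A = True → True = True
(E ∨ B) → (E → A) = True → True = True
E → A = True → True = True
B → (E → A) = False → True = True
B → E = False → True = True
(B → (E → A)) ∧ (B → E) = True ∧ True = True
((E ∨ B) → (E → A)) → ((B → (E → A)) ∧ (B → E)) = True → True = True
((E ∨ A) ∨ ¬¬((B → ¬(E ∨ A)) → B)) → (((E ∨ B) → (E → A)) → ((B → (E → A)) ∧ (B → E))) = True → True = True
A → (((E ∨ A) ∨ ¬¬((B → ¬(E ∨ A)) → B)) → (((E ∨ B) → (E → A)) → ((B → (E → A)) ∧ (B → E)))) = True → True = True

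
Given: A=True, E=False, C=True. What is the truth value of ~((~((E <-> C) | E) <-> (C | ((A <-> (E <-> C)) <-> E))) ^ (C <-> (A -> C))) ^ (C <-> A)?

False

Substituting A=True, E=False, C=True:
E <-> C = False <-> True = False
(E <-> C) | E = False | False = False
~((E <-> C) | E) = ~False = True
E <-> C = False <-> True = False
A <-> (E <-> C) = True <-> False = False
(A <-> (E <-> C)) <-> E = False <-> False = True
C | ((A <-> (E <-> C)) <-> E) = True | True = True
~((E <-> C) | E) <-> (C | ((A <-> (E <-> C)) <-> E)) = True <-> True = True
A -> C = True -> True = True
C <-> (A -> C) = True <-> True = True
(~((E <-> C) | E) <-> (C | ((A <-> (E <-> C)) <-> E))) ^ (C <-> (A -> C)) = True ^ True = False
~((~((E <-> C) | E) <-> (C | ((A <-> (E <-> C)) <-> E))) ^ (C <-> (A -> C))) = ~False = True
C <-> A = True <-> True = True
~((~((E <-> C) | E) <-> (C | ((A <-> (E <-> C)) <-> E))) ^ (C <-> (A -> C))) ^ (C <-> A) = True ^ True = False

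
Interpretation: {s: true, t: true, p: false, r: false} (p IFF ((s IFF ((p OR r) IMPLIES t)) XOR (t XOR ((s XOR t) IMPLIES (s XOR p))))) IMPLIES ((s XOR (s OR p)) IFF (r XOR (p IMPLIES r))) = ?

p OR r = false OR false = false
(p OR r) IMPLIES t = false IMPLIES true = true
s IFF ((p OR r) IMPLIES t) = true IFF true = true
s XOR t = true XOR true = false
s XOR p = true XOR false = true
(s XOR t) IMPLIES (s XOR p) = false IMPLIES true = true
t XOR ((s XOR t) IMPLIES (s XOR p)) = true XOR true = false
(s IFF ((p OR r) IMPLIES t)) XOR (t XOR ((s XOR t) IMPLIES (s XOR p))) = true XOR false = true
p IFF ((s IFF ((p OR r) IMPLIES t)) XOR (t XOR ((s XOR t) IMPLIES (s XOR p)))) = false IFF true = false
s OR p = true OR false = true
s XOR (s OR p) = true XOR true = false
p IMPLIES r = false IMPLIES false = true
r XOR (p IMPLIES r) = false XOR true = true
(s XOR (s OR p)) IFF (r XOR (p IMPLIES r)) = false IFF true = false
(p IFF ((s IFF ((p OR r) IMPLIES t)) XOR (t XOR ((s XOR t) IMPLIES (s XOR p))))) IMPLIES ((s XOR (s OR p)) IFF (r XOR (p IMPLIES r))) = false IMPLIES false = true

true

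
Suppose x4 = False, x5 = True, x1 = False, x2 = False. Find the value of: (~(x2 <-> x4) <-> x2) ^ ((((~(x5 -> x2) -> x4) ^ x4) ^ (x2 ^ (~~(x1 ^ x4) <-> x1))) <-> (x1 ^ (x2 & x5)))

x2 <-> x4 = False <-> False = True
~(x2 <-> x4) = ~True = False
~(x2 <-> x4) <-> x2 = False <-> False = True
x5 -> x2 = True -> False = False
~(x5 -> x2) = ~False = True
~(x5 -> x2) -> x4 = True -> False = False
(~(x5 -> x2) -> x4) ^ x4 = False ^ False = False
x1 ^ x4 = False ^ False = False
~(x1 ^ x4) = ~False = True
~~(x1 ^ x4) = ~True = False
~~(x1 ^ x4) <-> x1 = False <-> False = True
x2 ^ (~~(x1 ^ x4) <-> x1) = False ^ True = True
((~(x5 -> x2) -> x4) ^ x4) ^ (x2 ^ (~~(x1 ^ x4) <-> x1)) = False ^ True = True
x2 & x5 = False & True = False
x1 ^ (x2 & x5) = False ^ False = False
(((~(x5 -> x2) -> x4) ^ x4) ^ (x2 ^ (~~(x1 ^ x4) <-> x1))) <-> (x1 ^ (x2 & x5)) = True <-> False = False
(~(x2 <-> x4) <-> x2) ^ ((((~(x5 -> x2) -> x4) ^ x4) ^ (x2 ^ (~~(x1 ^ x4) <-> x1))) <-> (x1 ^ (x2 & x5))) = True ^ False = True

True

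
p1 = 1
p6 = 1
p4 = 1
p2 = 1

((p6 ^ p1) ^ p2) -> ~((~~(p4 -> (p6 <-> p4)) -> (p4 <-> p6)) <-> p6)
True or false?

0

p6 ^ p1 = 1 ^ 1 = 0
(p6 ^ p1) ^ p2 = 0 ^ 1 = 1
p6 <-> p4 = 1 <-> 1 = 1
p4 -> (p6 <-> p4) = 1 -> 1 = 1
~(p4 -> (p6 <-> p4)) = ~1 = 0
~~(p4 -> (p6 <-> p4)) = ~0 = 1
p4 <-> p6 = 1 <-> 1 = 1
~~(p4 -> (p6 <-> p4)) -> (p4 <-> p6) = 1 -> 1 = 1
(~~(p4 -> (p6 <-> p4)) -> (p4 <-> p6)) <-> p6 = 1 <-> 1 = 1
~((~~(p4 -> (p6 <-> p4)) -> (p4 <-> p6)) <-> p6) = ~1 = 0
((p6 ^ p1) ^ p2) -> ~((~~(p4 -> (p6 <-> p4)) -> (p4 <-> p6)) <-> p6) = 1 -> 0 = 0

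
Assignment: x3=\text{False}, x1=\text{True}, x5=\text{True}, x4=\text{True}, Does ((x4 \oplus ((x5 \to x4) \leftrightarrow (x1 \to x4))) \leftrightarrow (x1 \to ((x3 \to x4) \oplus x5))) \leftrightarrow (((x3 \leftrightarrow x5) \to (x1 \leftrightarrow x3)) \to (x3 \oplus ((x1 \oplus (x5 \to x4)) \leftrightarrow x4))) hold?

\text{False}

x5 \to x4 = \text{True} \to \text{True} = \text{True}
x1 \to x4 = \text{True} \to \text{True} = \text{True}
(x5 \to x4) \leftrightarrow (x1 \to x4) = \text{True} \leftrightarrow \text{True} = \text{True}
x4 \oplus ((x5 \to x4) \leftrightarrow (x1 \to x4)) = \text{True} \oplus \text{True} = \text{False}
x3 \to x4 = \text{False} \to \text{True} = \text{True}
(x3 \to x4) \oplus x5 = \text{True} \oplus \text{True} = \text{False}
x1 \to ((x3 \to x4) \oplus x5) = \text{True} \to \text{False} = \text{False}
(x4 \oplus ((x5 \to x4) \leftrightarrow (x1 \to x4))) \leftrightarrow (x1 \to ((x3 \to x4) \oplus x5)) = \text{False} \leftrightarrow \text{False} = \text{True}
x3 \leftrightarrow x5 = \text{False} \leftrightarrow \text{True} = \text{False}
x1 \leftrightarrow x3 = \text{True} \leftrightarrow \text{False} = \text{False}
(x3 \leftrightarrow x5) \to (x1 \leftrightarrow x3) = \text{False} \to \text{False} = \text{True}
x5 \to x4 = \text{True} \to \text{True} = \text{True}
x1 \oplus (x5 \to x4) = \text{True} \oplus \text{True} = \text{False}
(x1 \oplus (x5 \to x4)) \leftrightarrow x4 = \text{False} \leftrightarrow \text{True} = \text{False}
x3 \oplus ((x1 \oplus (x5 \to x4)) \leftrightarrow x4) = \text{False} \oplus \text{False} = \text{False}
((x3 \leftrightarrow x5) \to (x1 \leftrightarrow x3)) \to (x3 \oplus ((x1 \oplus (x5 \to x4)) \leftrightarrow x4)) = \text{True} \to \text{False} = \text{False}
((x4 \oplus ((x5 \to x4) \leftrightarrow (x1 \to x4))) \leftrightarrow (x1 \to ((x3 \to x4) \oplus x5))) \leftrightarrow (((x3 \leftrightarrow x5) \to (x1 \leftrightarrow x3)) \to (x3 \oplus ((x1 \oplus (x5 \to x4)) \leftrightarrow x4))) = \text{True} \leftrightarrow \text{False} = \text{False}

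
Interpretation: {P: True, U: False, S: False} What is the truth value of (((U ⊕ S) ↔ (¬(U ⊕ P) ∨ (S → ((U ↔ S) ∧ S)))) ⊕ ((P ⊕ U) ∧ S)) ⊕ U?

False

Substituting P=True, U=False, S=False:
U ⊕ S = False ⊕ False = False
U ⊕ P = False ⊕ True = True
¬(U ⊕ P) = ¬True = False
U ↔ S = False ↔ False = True
(U ↔ S) ∧ S = True ∧ False = False
S → ((U ↔ S) ∧ S) = False → False = True
¬(U ⊕ P) ∨ (S → ((U ↔ S) ∧ S)) = False ∨ True = True
(U ⊕ S) ↔ (¬(U ⊕ P) ∨ (S → ((U ↔ S) ∧ S))) = False ↔ True = False
P ⊕ U = True ⊕ False = True
(P ⊕ U) ∧ S = True ∧ False = False
((U ⊕ S) ↔ (¬(U ⊕ P) ∨ (S → ((U ↔ S) ∧ S)))) ⊕ ((P ⊕ U) ∧ S) = False ⊕ False = False
(((U ⊕ S) ↔ (¬(U ⊕ P) ∨ (S → ((U ↔ S) ∧ S)))) ⊕ ((P ⊕ U) ∧ S)) ⊕ U = False ⊕ False = False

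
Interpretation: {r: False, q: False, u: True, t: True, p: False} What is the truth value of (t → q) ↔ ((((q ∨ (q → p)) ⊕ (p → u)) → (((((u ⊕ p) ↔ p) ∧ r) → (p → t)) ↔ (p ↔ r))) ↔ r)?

Substituting r=False, q=False, u=True, t=True, p=False:
t → q = True → False = False
q → p = False → False = True
q ∨ (q → p) = False ∨ True = True
p → u = False → True = True
(q ∨ (q → p)) ⊕ (p → u) = True ⊕ True = False
u ⊕ p = True ⊕ False = True
(u ⊕ p) ↔ p = True ↔ False = False
((u ⊕ p) ↔ p) ∧ r = False ∧ False = False
p → t = False → True = True
(((u ⊕ p) ↔ p) ∧ r) → (p → t) = False → True = True
p ↔ r = False ↔ False = True
((((u ⊕ p) ↔ p) ∧ r) → (p → t)) ↔ (p ↔ r) = True ↔ True = True
((q ∨ (q → p)) ⊕ (p → u)) → (((((u ⊕ p) ↔ p) ∧ r) → (p → t)) ↔ (p ↔ r)) = False → True = True
(((q ∨ (q → p)) ⊕ (p → u)) → (((((u ⊕ p) ↔ p) ∧ r) → (p → t)) ↔ (p ↔ r))) ↔ r = True ↔ False = False
(t → q) ↔ ((((q ∨ (q → p)) ⊕ (p → u)) → (((((u ⊕ p) ↔ p) ∧ r) → (p → t)) ↔ (p ↔ r))) ↔ r) = False ↔ False = True

True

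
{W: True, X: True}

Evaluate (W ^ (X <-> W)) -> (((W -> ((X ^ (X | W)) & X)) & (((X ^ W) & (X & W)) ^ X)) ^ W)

X <-> W = True <-> True = True
W ^ (X <-> W) = True ^ True = False
X | W = True | True = True
X ^ (X | W) = True ^ True = False
(X ^ (X | W)) & X = False & True = False
W -> ((X ^ (X | W)) & X) = True -> False = False
X ^ W = True ^ True = False
X & W = True & True = True
(X ^ W) & (X & W) = False & True = False
((X ^ W) & (X & W)) ^ X = False ^ True = True
(W -> ((X ^ (X | W)) & X)) & (((X ^ W) & (X & W)) ^ X) = False & True = False
((W -> ((X ^ (X | W)) & X)) & (((X ^ W) & (X & W)) ^ X)) ^ W = False ^ True = True
(W ^ (X <-> W)) -> (((W -> ((X ^ (X | W)) & X)) & (((X ^ W) & (X & W)) ^ X)) ^ W) = False -> True = True

True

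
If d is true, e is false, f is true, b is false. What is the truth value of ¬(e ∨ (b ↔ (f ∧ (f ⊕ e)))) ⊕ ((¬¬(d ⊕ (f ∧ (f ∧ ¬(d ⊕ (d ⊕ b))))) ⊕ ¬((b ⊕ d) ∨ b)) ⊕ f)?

f ⊕ e = True ⊕ False = True
f ∧ (f ⊕ e) = True ∧ True = True
b ↔ (f ∧ (f ⊕ e)) = False ↔ True = False
e ∨ (b ↔ (f ∧ (f ⊕ e))) = False ∨ False = False
¬(e ∨ (b ↔ (f ∧ (f ⊕ e)))) = ¬False = True
d ⊕ b = True ⊕ False = True
d ⊕ (d ⊕ b) = True ⊕ True = False
¬(d ⊕ (d ⊕ b)) = ¬False = True
f ∧ ¬(d ⊕ (d ⊕ b)) = True ∧ True = True
f ∧ (f ∧ ¬(d ⊕ (d ⊕ b))) = True ∧ True = True
d ⊕ (f ∧ (f ∧ ¬(d ⊕ (d ⊕ b)))) = True ⊕ True = False
¬(d ⊕ (f ∧ (f ∧ ¬(d ⊕ (d ⊕ b))))) = ¬False = True
¬¬(d ⊕ (f ∧ (f ∧ ¬(d ⊕ (d ⊕ b))))) = ¬True = False
b ⊕ d = False ⊕ True = True
(b ⊕ d) ∨ b = True ∨ False = True
¬((b ⊕ d) ∨ b) = ¬True = False
¬¬(d ⊕ (f ∧ (f ∧ ¬(d ⊕ (d ⊕ b))))) ⊕ ¬((b ⊕ d) ∨ b) = False ⊕ False = False
(¬¬(d ⊕ (f ∧ (f ∧ ¬(d ⊕ (d ⊕ b))))) ⊕ ¬((b ⊕ d) ∨ b)) ⊕ f = False ⊕ True = True
¬(e ∨ (b ↔ (f ∧ (f ⊕ e)))) ⊕ ((¬¬(d ⊕ (f ∧ (f ∧ ¬(d ⊕ (d ⊕ b))))) ⊕ ¬((b ⊕ d) ∨ b)) ⊕ f) = True ⊕ True = False

False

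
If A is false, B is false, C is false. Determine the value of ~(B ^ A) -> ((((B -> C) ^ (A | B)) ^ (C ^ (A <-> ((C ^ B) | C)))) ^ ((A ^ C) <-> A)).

Substituting A=0, B=0, C=0:
B ^ A = 0 ^ 0 = 0
~(B ^ A) = ~0 = 1
B -> C = 0 -> 0 = 1
A | B = 0 | 0 = 0
(B -> C) ^ (A | B) = 1 ^ 0 = 1
C ^ B = 0 ^ 0 = 0
(C ^ B) | C = 0 | 0 = 0
A <-> ((C ^ B) | C) = 0 <-> 0 = 1
C ^ (A <-> ((C ^ B) | C)) = 0 ^ 1 = 1
((B -> C) ^ (A | B)) ^ (C ^ (A <-> ((C ^ B) | C))) = 1 ^ 1 = 0
A ^ C = 0 ^ 0 = 0
(A ^ C) <-> A = 0 <-> 0 = 1
(((B -> C) ^ (A | B)) ^ (C ^ (A <-> ((C ^ B) | C)))) ^ ((A ^ C) <-> A) = 0 ^ 1 = 1
~(B ^ A) -> ((((B -> C) ^ (A | B)) ^ (C ^ (A <-> ((C ^ B) | C)))) ^ ((A ^ C) <-> A)) = 1 -> 1 = 1

1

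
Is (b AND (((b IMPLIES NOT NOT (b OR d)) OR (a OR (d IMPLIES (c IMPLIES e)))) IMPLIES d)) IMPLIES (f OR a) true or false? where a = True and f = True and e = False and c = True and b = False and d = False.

True

Substituting a=True, f=True, e=False, c=True, b=False, d=False:
b OR d = False OR False = False
NOT (b OR d) = NOT False = True
NOT NOT (b OR d) = NOT True = False
b IMPLIES NOT NOT (b OR d) = False IMPLIES False = True
c IMPLIES e = True IMPLIES False = False
d IMPLIES (c IMPLIES e) = False IMPLIES False = True
a OR (d IMPLIES (c IMPLIES e)) = True OR True = True
(b IMPLIES NOT NOT (b OR d)) OR (a OR (d IMPLIES (c IMPLIES e))) = True OR True = True
((b IMPLIES NOT NOT (b OR d)) OR (a OR (d IMPLIES (c IMPLIES e)))) IMPLIES d = True IMPLIES False = False
b AND (((b IMPLIES NOT NOT (b OR d)) OR (a OR (d IMPLIES (c IMPLIES e)))) IMPLIES d) = False AND False = False
f OR a = True OR True = True
(b AND (((b IMPLIES NOT NOT (b OR d)) OR (a OR (d IMPLIES (c IMPLIES e)))) IMPLIES d)) IMPLIES (f OR a) = False IMPLIES True = True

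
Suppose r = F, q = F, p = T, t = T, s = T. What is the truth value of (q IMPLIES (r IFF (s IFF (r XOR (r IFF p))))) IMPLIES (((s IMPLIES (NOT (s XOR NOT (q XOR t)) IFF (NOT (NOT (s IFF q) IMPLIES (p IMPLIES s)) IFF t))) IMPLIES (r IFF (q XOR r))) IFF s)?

r IFF p = F IFF T = F
r XOR (r IFF p) = F XOR F = F
s IFF (r XOR (r IFF p)) = T IFF F = F
r IFF (s IFF (r XOR (r IFF p))) = F IFF F = T
q IMPLIES (r IFF (s IFF (r XOR (r IFF p)))) = F IMPLIES T = T
q XOR t = F XOR T = T
NOT (q XOR t) = NOT T = F
s XOR NOT (q XOR t) = T XOR F = T
NOT (s XOR NOT (q XOR t)) = NOT T = F
s IFF q = T IFF F = F
NOT (s IFF q) = NOT F = T
p IMPLIES s = T IMPLIES T = T
NOT (s IFF q) IMPLIES (p IMPLIES s) = T IMPLIES T = T
NOT (NOT (s IFF q) IMPLIES (p IMPLIES s)) = NOT T = F
NOT (NOT (s IFF q) IMPLIES (p IMPLIES s)) IFF t = F IFF T = F
NOT (s XOR NOT (q XOR t)) IFF (NOT (NOT (s IFF q) IMPLIES (p IMPLIES s)) IFF t) = F IFF F = T
s IMPLIES (NOT (s XOR NOT (q XOR t)) IFF (NOT (NOT (s IFF q) IMPLIES (p IMPLIES s)) IFF t)) = T IMPLIES T = T
q XOR r = F XOR F = F
r IFF (q XOR r) = F IFF F = T
(s IMPLIES (NOT (s XOR NOT (q XOR t)) IFF (NOT (NOT (s IFF q) IMPLIES (p IMPLIES s)) IFF t))) IMPLIES (r IFF (q XOR r)) = T IMPLIES T = T
((s IMPLIES (NOT (s XOR NOT (q XOR t)) IFF (NOT (NOT (s IFF q) IMPLIES (p IMPLIES s)) IFF t))) IMPLIES (r IFF (q XOR r))) IFF s = T IFF T = T
(q IMPLIES (r IFF (s IFF (r XOR (r IFF p))))) IMPLIES (((s IMPLIES (NOT (s XOR NOT (q XOR t)) IFF (NOT (NOT (s IFF q) IMPLIES (p IMPLIES s)) IFF t))) IMPLIES (r IFF (q XOR r))) IFF s) = T IMPLIES T = T

T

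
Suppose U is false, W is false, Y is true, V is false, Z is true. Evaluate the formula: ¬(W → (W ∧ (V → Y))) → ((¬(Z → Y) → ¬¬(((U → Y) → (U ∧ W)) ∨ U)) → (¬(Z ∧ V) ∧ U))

T

V → Y = F → T = T
W ∧ (V → Y) = F ∧ T = F
W → (W ∧ (V → Y)) = F → F = T
¬(W → (W ∧ (V → Y))) = ¬T = F
Z → Y = T → T = T
¬(Z → Y) = ¬T = F
U → Y = F → T = T
U ∧ W = F ∧ F = F
(U → Y) → (U ∧ W) = T → F = F
((U → Y) → (U ∧ W)) ∨ U = F ∨ F = F
¬(((U → Y) → (U ∧ W)) ∨ U) = ¬F = T
¬¬(((U → Y) → (U ∧ W)) ∨ U) = ¬T = F
¬(Z → Y) → ¬¬(((U → Y) → (U ∧ W)) ∨ U) = F → F = T
Z ∧ V = T ∧ F = F
¬(Z ∧ V) = ¬F = T
¬(Z ∧ V) ∧ U = T ∧ F = F
(¬(Z → Y) → ¬¬(((U → Y) → (U ∧ W)) ∨ U)) → (¬(Z ∧ V) ∧ U) = T → F = F
¬(W → (W ∧ (V → Y))) → ((¬(Z → Y) → ¬¬(((U → Y) → (U ∧ W)) ∨ U)) → (¬(Z ∧ V) ∧ U)) = F → F = T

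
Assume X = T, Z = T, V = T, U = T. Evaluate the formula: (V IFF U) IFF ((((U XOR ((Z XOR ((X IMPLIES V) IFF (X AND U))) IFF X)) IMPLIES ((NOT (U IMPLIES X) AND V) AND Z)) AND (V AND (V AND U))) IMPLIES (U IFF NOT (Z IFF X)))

V IFF U = T IFF T = T
X IMPLIES V = T IMPLIES T = T
X AND U = T AND T = T
(X IMPLIES V) IFF (X AND U) = T IFF T = T
Z XOR ((X IMPLIES V) IFF (X AND U)) = T XOR T = F
(Z XOR ((X IMPLIES V) IFF (X AND U))) IFF X = F IFF T = F
U XOR ((Z XOR ((X IMPLIES V) IFF (X AND U))) IFF X) = T XOR F = T
U IMPLIES X = T IMPLIES T = T
NOT (U IMPLIES X) = NOT T = F
NOT (U IMPLIES X) AND V = F AND T = F
(NOT (U IMPLIES X) AND V) AND Z = F AND T = F
(U XOR ((Z XOR ((X IMPLIES V) IFF (X AND U))) IFF X)) IMPLIES ((NOT (U IMPLIES X) AND V) AND Z) = T IMPLIES F = F
V AND U = T AND T = T
V AND (V AND U) = T AND T = T
((U XOR ((Z XOR ((X IMPLIES V) IFF (X AND U))) IFF X)) IMPLIES ((NOT (U IMPLIES X) AND V) AND Z)) AND (V AND (V AND U)) = F AND T = F
Z IFF X = T IFF T = T
NOT (Z IFF X) = NOT T = F
U IFF NOT (Z IFF X) = T IFF F = F
(((U XOR ((Z XOR ((X IMPLIES V) IFF (X AND U))) IFF X)) IMPLIES ((NOT (U IMPLIES X) AND V) AND Z)) AND (V AND (V AND U))) IMPLIES (U IFF NOT (Z IFF X)) = F IMPLIES F = T
(V IFF U) IFF ((((U XOR ((Z XOR ((X IMPLIES V) IFF (X AND U))) IFF X)) IMPLIES ((NOT (U IMPLIES X) AND V) AND Z)) AND (V AND (V AND U))) IMPLIES (U IFF NOT (Z IFF X))) = T IFF T = T

T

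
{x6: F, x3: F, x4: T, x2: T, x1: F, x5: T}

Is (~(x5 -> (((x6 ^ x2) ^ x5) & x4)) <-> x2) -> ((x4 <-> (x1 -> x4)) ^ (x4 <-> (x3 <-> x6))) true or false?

F

x6 ^ x2 = F ^ T = T
(x6 ^ x2) ^ x5 = T ^ T = F
((x6 ^ x2) ^ x5) & x4 = F & T = F
x5 -> (((x6 ^ x2) ^ x5) & x4) = T -> F = F
~(x5 -> (((x6 ^ x2) ^ x5) & x4)) = ~F = T
~(x5 -> (((x6 ^ x2) ^ x5) & x4)) <-> x2 = T <-> T = T
x1 -> x4 = F -> T = T
x4 <-> (x1 -> x4) = T <-> T = T
x3 <-> x6 = F <-> F = T
x4 <-> (x3 <-> x6) = T <-> T = T
(x4 <-> (x1 -> x4)) ^ (x4 <-> (x3 <-> x6)) = T ^ T = F
(~(x5 -> (((x6 ^ x2) ^ x5) & x4)) <-> x2) -> ((x4 <-> (x1 -> x4)) ^ (x4 <-> (x3 <-> x6))) = T -> F = F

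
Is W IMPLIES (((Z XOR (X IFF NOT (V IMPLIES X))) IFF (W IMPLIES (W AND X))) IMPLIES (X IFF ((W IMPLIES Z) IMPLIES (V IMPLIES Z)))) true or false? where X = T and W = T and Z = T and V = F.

T

Substituting X=T, W=T, Z=T, V=F:
V IMPLIES X = F IMPLIES T = T
NOT (V IMPLIES X) = NOT T = F
X IFF NOT (V IMPLIES X) = T IFF F = F
Z XOR (X IFF NOT (V IMPLIES X)) = T XOR F = T
W AND X = T AND T = T
W IMPLIES (W AND X) = T IMPLIES T = T
(Z XOR (X IFF NOT (V IMPLIES X))) IFF (W IMPLIES (W AND X)) = T IFF T = T
W IMPLIES Z = T IMPLIES T = T
V IMPLIES Z = F IMPLIES T = T
(W IMPLIES Z) IMPLIES (V IMPLIES Z) = T IMPLIES T = T
X IFF ((W IMPLIES Z) IMPLIES (V IMPLIES Z)) = T IFF T = T
((Z XOR (X IFF NOT (V IMPLIES X))) IFF (W IMPLIES (W AND X))) IMPLIES (X IFF ((W IMPLIES Z) IMPLIES (V IMPLIES Z))) = T IMPLIES T = T
W IMPLIES (((Z XOR (X IFF NOT (V IMPLIES X))) IFF (W IMPLIES (W AND X))) IMPLIES (X IFF ((W IMPLIES Z) IMPLIES (V IMPLIES Z)))) = T IMPLIES T = T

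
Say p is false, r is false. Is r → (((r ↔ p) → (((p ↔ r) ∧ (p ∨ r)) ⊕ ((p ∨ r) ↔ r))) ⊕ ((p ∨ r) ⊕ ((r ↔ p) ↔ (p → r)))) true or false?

True

r ↔ p = False ↔ False = True
p ↔ r = False ↔ False = True
p ∨ r = False ∨ False = False
(p ↔ r) ∧ (p ∨ r) = True ∧ False = False
p ∨ r = False ∨ False = False
(p ∨ r) ↔ r = False ↔ False = True
((p ↔ r) ∧ (p ∨ r)) ⊕ ((p ∨ r) ↔ r) = False ⊕ True = True
(r ↔ p) → (((p ↔ r) ∧ (p ∨ r)) ⊕ ((p ∨ r) ↔ r)) = True → True = True
p ∨ r = False ∨ False = False
r ↔ p = False ↔ False = True
p → r = False → False = True
(r ↔ p) ↔ (p → r) = True ↔ True = True
(p ∨ r) ⊕ ((r ↔ p) ↔ (p → r)) = False ⊕ True = True
((r ↔ p) → (((p ↔ r) ∧ (p ∨ r)) ⊕ ((p ∨ r) ↔ r))) ⊕ ((p ∨ r) ⊕ ((r ↔ p) ↔ (p → r))) = True ⊕ True = False
r → (((r ↔ p) → (((p ↔ r) ∧ (p ∨ r)) ⊕ ((p ∨ r) ↔ r))) ⊕ ((p ∨ r) ⊕ ((r ↔ p) ↔ (p → r)))) = False → False = True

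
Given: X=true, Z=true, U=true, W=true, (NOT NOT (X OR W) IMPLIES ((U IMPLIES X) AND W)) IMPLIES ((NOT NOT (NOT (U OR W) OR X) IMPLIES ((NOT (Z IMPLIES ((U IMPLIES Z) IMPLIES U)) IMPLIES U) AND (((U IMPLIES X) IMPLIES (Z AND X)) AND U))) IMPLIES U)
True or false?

true

X OR W = true OR true = true
NOT (X OR W) = NOT true = false
NOT NOT (X OR W) = NOT false = true
U IMPLIES X = true IMPLIES true = true
(U IMPLIES X) AND W = true AND true = true
NOT NOT (X OR W) IMPLIES ((U IMPLIES X) AND W) = true IMPLIES true = true
U OR W = true OR true = true
NOT (U OR W) = NOT true = false
NOT (U OR W) OR X = false OR true = true
NOT (NOT (U OR W) OR X) = NOT true = false
NOT NOT (NOT (U OR W) OR X) = NOT false = true
U IMPLIES Z = true IMPLIES true = true
(U IMPLIES Z) IMPLIES U = true IMPLIES true = true
Z IMPLIES ((U IMPLIES Z) IMPLIES U) = true IMPLIES true = true
NOT (Z IMPLIES ((U IMPLIES Z) IMPLIES U)) = NOT true = false
NOT (Z IMPLIES ((U IMPLIES Z) IMPLIES U)) IMPLIES U = false IMPLIES true = true
U IMPLIES X = true IMPLIES true = true
Z AND X = true AND true = true
(U IMPLIES X) IMPLIES (Z AND X) = true IMPLIES true = true
((U IMPLIES X) IMPLIES (Z AND X)) AND U = true AND true = true
(NOT (Z IMPLIES ((U IMPLIES Z) IMPLIES U)) IMPLIES U) AND (((U IMPLIES X) IMPLIES (Z AND X)) AND U) = true AND true = true
NOT NOT (NOT (U OR W) OR X) IMPLIES ((NOT (Z IMPLIES ((U IMPLIES Z) IMPLIES U)) IMPLIES U) AND (((U IMPLIES X) IMPLIES (Z AND X)) AND U)) = true IMPLIES true = true
(NOT NOT (NOT (U OR W) OR X) IMPLIES ((NOT (Z IMPLIES ((U IMPLIES Z) IMPLIES U)) IMPLIES U) AND (((U IMPLIES X) IMPLIES (Z AND X)) AND U))) IMPLIES U = true IMPLIES true = true
(NOT NOT (X OR W) IMPLIES ((U IMPLIES X) AND W)) IMPLIES ((NOT NOT (NOT (U OR W) OR X) IMPLIES ((NOT (Z IMPLIES ((U IMPLIES Z) IMPLIES U)) IMPLIES U) AND (((U IMPLIES X) IMPLIES (Z AND X)) AND U))) IMPLIES U) = true IMPLIES true = true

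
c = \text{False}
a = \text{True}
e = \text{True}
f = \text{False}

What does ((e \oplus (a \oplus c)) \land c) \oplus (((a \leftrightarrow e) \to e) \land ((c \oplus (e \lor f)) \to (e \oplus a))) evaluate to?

Substituting c=\text{False}, a=\text{True}, e=\text{True}, f=\text{False}:
a \oplus c = \text{True} \oplus \text{False} = \text{True}
e \oplus (a \oplus c) = \text{True} \oplus \text{True} = \text{False}
(e \oplus (a \oplus c)) \land c = \text{False} \land \text{False} = \text{False}
a \leftrightarrow e = \text{True} \leftrightarrow \text{True} = \text{True}
(a \leftrightarrow e) \to e = \text{True} \to \text{True} = \text{True}
e \lor f = \text{True} \lor \text{False} = \text{True}
c \oplus (e \lor f) = \text{False} \oplus \text{True} = \text{True}
e \oplus a = \text{True} \oplus \text{True} = \text{False}
(c \oplus (e \lor f)) \to (e \oplus a) = \text{True} \to \text{False} = \text{False}
((a \leftrightarrow e) \to e) \land ((c \oplus (e \lor f)) \to (e \oplus a)) = \text{True} \land \text{False} = \text{False}
((e \oplus (a \oplus c)) \land c) \oplus (((a \leftrightarrow e) \to e) \land ((c \oplus (e \lor f)) \to (e \oplus a))) = \text{False} \oplus \text{False} = \text{False}

\text{False}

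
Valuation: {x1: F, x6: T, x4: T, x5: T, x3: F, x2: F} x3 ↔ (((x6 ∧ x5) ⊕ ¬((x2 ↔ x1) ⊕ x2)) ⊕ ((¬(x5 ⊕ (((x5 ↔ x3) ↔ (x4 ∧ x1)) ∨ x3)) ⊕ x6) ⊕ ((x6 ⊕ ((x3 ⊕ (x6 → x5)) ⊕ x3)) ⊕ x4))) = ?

T

Substituting x1=F, x6=T, x4=T, x5=T, x3=F, x2=F:
x6 ∧ x5 = T ∧ T = T
x2 ↔ x1 = F ↔ F = T
(x2 ↔ x1) ⊕ x2 = T ⊕ F = T
¬((x2 ↔ x1) ⊕ x2) = ¬T = F
(x6 ∧ x5) ⊕ ¬((x2 ↔ x1) ⊕ x2) = T ⊕ F = T
x5 ↔ x3 = T ↔ F = F
x4 ∧ x1 = T ∧ F = F
(x5 ↔ x3) ↔ (x4 ∧ x1) = F ↔ F = T
((x5 ↔ x3) ↔ (x4 ∧ x1)) ∨ x3 = T ∨ F = T
x5 ⊕ (((x5 ↔ x3) ↔ (x4 ∧ x1)) ∨ x3) = T ⊕ T = F
¬(x5 ⊕ (((x5 ↔ x3) ↔ (x4 ∧ x1)) ∨ x3)) = ¬F = T
¬(x5 ⊕ (((x5 ↔ x3) ↔ (x4 ∧ x1)) ∨ x3)) ⊕ x6 = T ⊕ T = F
x6 → x5 = T → T = T
x3 ⊕ (x6 → x5) = F ⊕ T = T
(x3 ⊕ (x6 → x5)) ⊕ x3 = T ⊕ F = T
x6 ⊕ ((x3 ⊕ (x6 → x5)) ⊕ x3) = T ⊕ T = F
(x6 ⊕ ((x3 ⊕ (x6 → x5)) ⊕ x3)) ⊕ x4 = F ⊕ T = T
(¬(x5 ⊕ (((x5 ↔ x3) ↔ (x4 ∧ x1)) ∨ x3)) ⊕ x6) ⊕ ((x6 ⊕ ((x3 ⊕ (x6 → x5)) ⊕ x3)) ⊕ x4) = F ⊕ T = T
((x6 ∧ x5) ⊕ ¬((x2 ↔ x1) ⊕ x2)) ⊕ ((¬(x5 ⊕ (((x5 ↔ x3) ↔ (x4 ∧ x1)) ∨ x3)) ⊕ x6) ⊕ ((x6 ⊕ ((x3 ⊕ (x6 → x5)) ⊕ x3)) ⊕ x4)) = T ⊕ T = F
x3 ↔ (((x6 ∧ x5) ⊕ ¬((x2 ↔ x1) ⊕ x2)) ⊕ ((¬(x5 ⊕ (((x5 ↔ x3) ↔ (x4 ∧ x1)) ∨ x3)) ⊕ x6) ⊕ ((x6 ⊕ ((x3 ⊕ (x6 → x5)) ⊕ x3)) ⊕ x4))) = F ↔ F = T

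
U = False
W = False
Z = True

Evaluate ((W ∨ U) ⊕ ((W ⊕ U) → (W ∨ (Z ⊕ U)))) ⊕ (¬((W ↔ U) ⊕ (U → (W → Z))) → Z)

W ∨ U = False ∨ False = False
W ⊕ U = False ⊕ False = False
Z ⊕ U = True ⊕ False = True
W ∨ (Z ⊕ U) = False ∨ True = True
(W ⊕ U) → (W ∨ (Z ⊕ U)) = False → True = True
(W ∨ U) ⊕ ((W ⊕ U) → (W ∨ (Z ⊕ U))) = False ⊕ True = True
W ↔ U = False ↔ False = True
W → Z = False → True = True
U → (W → Z) = False → True = True
(W ↔ U) ⊕ (U → (W → Z)) = True ⊕ True = False
¬((W ↔ U) ⊕ (U → (W → Z))) = ¬False = True
¬((W ↔ U) ⊕ (U → (W → Z))) → Z = True → True = True
((W ∨ U) ⊕ ((W ⊕ U) → (W ∨ (Z ⊕ U)))) ⊕ (¬((W ↔ U) ⊕ (U → (W → Z))) → Z) = True ⊕ True = False

False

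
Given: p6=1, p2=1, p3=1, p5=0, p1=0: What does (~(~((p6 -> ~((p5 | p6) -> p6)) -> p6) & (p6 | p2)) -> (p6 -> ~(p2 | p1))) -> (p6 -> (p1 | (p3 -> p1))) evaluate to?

1

p5 | p6 = 0 | 1 = 1
(p5 | p6) -> p6 = 1 -> 1 = 1
~((p5 | p6) -> p6) = ~1 = 0
p6 -> ~((p5 | p6) -> p6) = 1 -> 0 = 0
(p6 -> ~((p5 | p6) -> p6)) -> p6 = 0 -> 1 = 1
~((p6 -> ~((p5 | p6) -> p6)) -> p6) = ~1 = 0
p6 | p2 = 1 | 1 = 1
~((p6 -> ~((p5 | p6) -> p6)) -> p6) & (p6 | p2) = 0 & 1 = 0
~(~((p6 -> ~((p5 | p6) -> p6)) -> p6) & (p6 | p2)) = ~0 = 1
p2 | p1 = 1 | 0 = 1
~(p2 | p1) = ~1 = 0
p6 -> ~(p2 | p1) = 1 -> 0 = 0
~(~((p6 -> ~((p5 | p6) -> p6)) -> p6) & (p6 | p2)) -> (p6 -> ~(p2 | p1)) = 1 -> 0 = 0
p3 -> p1 = 1 -> 0 = 0
p1 | (p3 -> p1) = 0 | 0 = 0
p6 -> (p1 | (p3 -> p1)) = 1 -> 0 = 0
(~(~((p6 -> ~((p5 | p6) -> p6)) -> p6) & (p6 | p2)) -> (p6 -> ~(p2 | p1))) -> (p6 -> (p1 | (p3 -> p1))) = 0 -> 0 = 1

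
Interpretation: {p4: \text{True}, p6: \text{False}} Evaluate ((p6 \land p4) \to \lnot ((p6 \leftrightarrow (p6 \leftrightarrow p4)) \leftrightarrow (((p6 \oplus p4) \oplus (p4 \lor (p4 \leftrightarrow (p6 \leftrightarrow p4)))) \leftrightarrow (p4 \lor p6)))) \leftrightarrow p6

\text{False}

p6 \land p4 = \text{False} \land \text{True} = \text{False}
p6 \leftrightarrow p4 = \text{False} \leftrightarrow \text{True} = \text{False}
p6 \leftrightarrow (p6 \leftrightarrow p4) = \text{False} \leftrightarrow \text{False} = \text{True}
p6 \oplus p4 = \text{False} \oplus \text{True} = \text{True}
p6 \leftrightarrow p4 = \text{False} \leftrightarrow \text{True} = \text{False}
p4 \leftrightarrow (p6 \leftrightarrow p4) = \text{True} \leftrightarrow \text{False} = \text{False}
p4 \lor (p4 \leftrightarrow (p6 \leftrightarrow p4)) = \text{True} \lor \text{False} = \text{True}
(p6 \oplus p4) \oplus (p4 \lor (p4 \leftrightarrow (p6 \leftrightarrow p4))) = \text{True} \oplus \text{True} = \text{False}
p4 \lor p6 = \text{True} \lor \text{False} = \text{True}
((p6 \oplus p4) \oplus (p4 \lor (p4 \leftrightarrow (p6 \leftrightarrow p4)))) \leftrightarrow (p4 \lor p6) = \text{False} \leftrightarrow \text{True} = \text{False}
(p6 \leftrightarrow (p6 \leftrightarrow p4)) \leftrightarrow (((p6 \oplus p4) \oplus (p4 \lor (p4 \leftrightarrow (p6 \leftrightarrow p4)))) \leftrightarrow (p4 \lor p6)) = \text{True} \leftrightarrow \text{False} = \text{False}
\lnot ((p6 \leftrightarrow (p6 \leftrightarrow p4)) \leftrightarrow (((p6 \oplus p4) \oplus (p4 \lor (p4 \leftrightarrow (p6 \leftrightarrow p4)))) \leftrightarrow (p4 \lor p6))) = \lnot \text{False} = \text{True}
(p6 \land p4) \to \lnot ((p6 \leftrightarrow (p6 \leftrightarrow p4)) \leftrightarrow (((p6 \oplus p4) \oplus (p4 \lor (p4 \leftrightarrow (p6 \leftrightarrow p4)))) \leftrightarrow (p4 \lor p6))) = \text{False} \to \text{True} = \text{True}
((p6 \land p4) \to \lnot ((p6 \leftrightarrow (p6 \leftrightarrow p4)) \leftrightarrow (((p6 \oplus p4) \oplus (p4 \lor (p4 \leftrightarrow (p6 \leftrightarrow p4)))) \leftrightarrow (p4 \lor p6)))) \leftrightarrow p6 = \text{True} \leftrightarrow \text{False} = \text{False}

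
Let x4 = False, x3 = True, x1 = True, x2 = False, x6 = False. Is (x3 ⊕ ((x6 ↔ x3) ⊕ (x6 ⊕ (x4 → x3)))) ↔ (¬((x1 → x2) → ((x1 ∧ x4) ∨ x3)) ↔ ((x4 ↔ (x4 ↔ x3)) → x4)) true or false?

False

x6 ↔ x3 = False ↔ True = False
x4 → x3 = False → True = True
x6 ⊕ (x4 → x3) = False ⊕ True = True
(x6 ↔ x3) ⊕ (x6 ⊕ (x4 → x3)) = False ⊕ True = True
x3 ⊕ ((x6 ↔ x3) ⊕ (x6 ⊕ (x4 → x3))) = True ⊕ True = False
x1 → x2 = True → False = False
x1 ∧ x4 = True ∧ False = False
(x1 ∧ x4) ∨ x3 = False ∨ True = True
(x1 → x2) → ((x1 ∧ x4) ∨ x3) = False → True = True
¬((x1 → x2) → ((x1 ∧ x4) ∨ x3)) = ¬True = False
x4 ↔ x3 = False ↔ True = False
x4 ↔ (x4 ↔ x3) = False ↔ False = True
(x4 ↔ (x4 ↔ x3)) → x4 = True → False = False
¬((x1 → x2) → ((x1 ∧ x4) ∨ x3)) ↔ ((x4 ↔ (x4 ↔ x3)) → x4) = False ↔ False = True
(x3 ⊕ ((x6 ↔ x3) ⊕ (x6 ⊕ (x4 → x3)))) ↔ (¬((x1 → x2) → ((x1 ∧ x4) ∨ x3)) ↔ ((x4 ↔ (x4 ↔ x3)) → x4)) = False ↔ True = False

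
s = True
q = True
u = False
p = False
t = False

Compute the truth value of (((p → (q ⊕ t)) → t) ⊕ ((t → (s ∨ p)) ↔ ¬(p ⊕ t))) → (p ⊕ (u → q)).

True

q ⊕ t = True ⊕ False = True
p → (q ⊕ t) = False → True = True
(p → (q ⊕ t)) → t = True → False = False
s ∨ p = True ∨ False = True
t → (s ∨ p) = False → True = True
p ⊕ t = False ⊕ False = False
¬(p ⊕ t) = ¬False = True
(t → (s ∨ p)) ↔ ¬(p ⊕ t) = True ↔ True = True
((p → (q ⊕ t)) → t) ⊕ ((t → (s ∨ p)) ↔ ¬(p ⊕ t)) = False ⊕ True = True
u → q = False → True = True
p ⊕ (u → q) = False ⊕ True = True
(((p → (q ⊕ t)) → t) ⊕ ((t → (s ∨ p)) ↔ ¬(p ⊕ t))) → (p ⊕ (u → q)) = True → True = True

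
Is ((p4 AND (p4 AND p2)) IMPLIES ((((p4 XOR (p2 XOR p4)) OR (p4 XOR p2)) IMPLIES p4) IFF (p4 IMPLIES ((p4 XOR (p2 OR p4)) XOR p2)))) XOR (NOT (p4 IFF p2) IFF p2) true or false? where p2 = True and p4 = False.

p4 AND p2 = False AND True = False
p4 AND (p4 AND p2) = False AND False = False
p2 XOR p4 = True XOR False = True
p4 XOR (p2 XOR p4) = False XOR True = True
p4 XOR p2 = False XOR True = True
(p4 XOR (p2 XOR p4)) OR (p4 XOR p2) = True OR True = True
((p4 XOR (p2 XOR p4)) OR (p4 XOR p2)) IMPLIES p4 = True IMPLIES False = False
p2 OR p4 = True OR False = True
p4 XOR (p2 OR p4) = False XOR True = True
(p4 XOR (p2 OR p4)) XOR p2 = True XOR True = False
p4 IMPLIES ((p4 XOR (p2 OR p4)) XOR p2) = False IMPLIES False = True
(((p4 XOR (p2 XOR p4)) OR (p4 XOR p2)) IMPLIES p4) IFF (p4 IMPLIES ((p4 XOR (p2 OR p4)) XOR p2)) = False IFF True = False
(p4 AND (p4 AND p2)) IMPLIES ((((p4 XOR (p2 XOR p4)) OR (p4 XOR p2)) IMPLIES p4) IFF (p4 IMPLIES ((p4 XOR (p2 OR p4)) XOR p2))) = False IMPLIES False = True
p4 IFF p2 = False IFF True = False
NOT (p4 IFF p2) = NOT False = True
NOT (p4 IFF p2) IFF p2 = True IFF True = True
((p4 AND (p4 AND p2)) IMPLIES ((((p4 XOR (p2 XOR p4)) OR (p4 XOR p2)) IMPLIES p4) IFF (p4 IMPLIES ((p4 XOR (p2 OR p4)) XOR p2)))) XOR (NOT (p4 IFF p2) IFF p2) = True XOR True = False

False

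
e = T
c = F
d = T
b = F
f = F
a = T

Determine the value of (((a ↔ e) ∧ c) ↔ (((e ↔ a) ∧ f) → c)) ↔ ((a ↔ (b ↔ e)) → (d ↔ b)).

a ↔ e = T ↔ T = T
(a ↔ e) ∧ c = T ∧ F = F
e ↔ a = T ↔ T = T
(e ↔ a) ∧ f = T ∧ F = F
((e ↔ a) ∧ f) → c = F → F = T
((a ↔ e) ∧ c) ↔ (((e ↔ a) ∧ f) → c) = F ↔ T = F
b ↔ e = F ↔ T = F
a ↔ (b ↔ e) = T ↔ F = F
d ↔ b = T ↔ F = F
(a ↔ (b ↔ e)) → (d ↔ b) = F → F = T
(((a ↔ e) ∧ c) ↔ (((e ↔ a) ∧ f) → c)) ↔ ((a ↔ (b ↔ e)) → (d ↔ b)) = F ↔ T = F

F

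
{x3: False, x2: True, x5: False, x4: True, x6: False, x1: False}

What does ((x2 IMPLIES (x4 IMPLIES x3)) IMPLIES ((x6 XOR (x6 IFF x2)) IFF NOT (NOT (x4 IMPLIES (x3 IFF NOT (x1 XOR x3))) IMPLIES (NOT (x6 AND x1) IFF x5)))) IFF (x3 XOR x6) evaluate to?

False

x4 IMPLIES x3 = True IMPLIES False = False
x2 IMPLIES (x4 IMPLIES x3) = True IMPLIES False = False
x6 IFF x2 = False IFF True = False
x6 XOR (x6 IFF x2) = False XOR False = False
x1 XOR x3 = False XOR False = False
NOT (x1 XOR x3) = NOT False = True
x3 IFF NOT (x1 XOR x3) = False IFF True = False
x4 IMPLIES (x3 IFF NOT (x1 XOR x3)) = True IMPLIES False = False
NOT (x4 IMPLIES (x3 IFF NOT (x1 XOR x3))) = NOT False = True
x6 AND x1 = False AND False = False
NOT (x6 AND x1) = NOT False = True
NOT (x6 AND x1) IFF x5 = True IFF False = False
NOT (x4 IMPLIES (x3 IFF NOT (x1 XOR x3))) IMPLIES (NOT (x6 AND x1) IFF x5) = True IMPLIES False = False
NOT (NOT (x4 IMPLIES (x3 IFF NOT (x1 XOR x3))) IMPLIES (NOT (x6 AND x1) IFF x5)) = NOT False = True
(x6 XOR (x6 IFF x2)) IFF NOT (NOT (x4 IMPLIES (x3 IFF NOT (x1 XOR x3))) IMPLIES (NOT (x6 AND x1) IFF x5)) = False IFF True = False
(x2 IMPLIES (x4 IMPLIES x3)) IMPLIES ((x6 XOR (x6 IFF x2)) IFF NOT (NOT (x4 IMPLIES (x3 IFF NOT (x1 XOR x3))) IMPLIES (NOT (x6 AND x1) IFF x5))) = False IMPLIES False = True
x3 XOR x6 = False XOR False = False
((x2 IMPLIES (x4 IMPLIES x3)) IMPLIES ((x6 XOR (x6 IFF x2)) IFF NOT (NOT (x4 IMPLIES (x3 IFF NOT (x1 XOR x3))) IMPLIES (NOT (x6 AND x1) IFF x5)))) IFF (x3 XOR x6) = True IFF False = False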